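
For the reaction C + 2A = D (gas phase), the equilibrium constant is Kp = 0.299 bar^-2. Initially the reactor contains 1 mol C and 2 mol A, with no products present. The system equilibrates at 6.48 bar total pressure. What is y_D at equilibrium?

y_D = 0.401

Let X = conversion of C (basis 1 mol C); extent of reaction ξ = X.
Species balance: n_C = 1 − X; n_A = 2 − 2X; n_D = X.
Total moles n_T = 3 − 2X.
y_i = n_i/n_T, p_i = y_i·P. Kp = p_D / (p_C p_A^2).
Substituting and setting equal to 0.299 bar^-2 gives a polynomial in X; the root in (0,1) is X = 0.667.
Then n_D = 0.667, n_T = 1.67, so y_D = 0.401.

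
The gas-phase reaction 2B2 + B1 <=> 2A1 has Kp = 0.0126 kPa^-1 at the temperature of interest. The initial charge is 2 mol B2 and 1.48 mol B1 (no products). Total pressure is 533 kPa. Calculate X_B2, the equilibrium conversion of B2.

Basis: 2 mol B2 initially; let X = conversion of B2. Extent ξ = X.
Species balance: n_B2 = 2 − 2X; n_B1 = 1.48 − X; n_A1 = 2X.
Total moles n_T = 3.48 − X.
Mole fractions y_i = n_i/n_T; Kp = p_A1^2 / (p_B2^2 p_B1) with p_i = y_i·P.
Setting this equal to 0.0126 kPa^-1 and taking the physical root (0 < X < 1) gives X = 0.590.

X = 0.590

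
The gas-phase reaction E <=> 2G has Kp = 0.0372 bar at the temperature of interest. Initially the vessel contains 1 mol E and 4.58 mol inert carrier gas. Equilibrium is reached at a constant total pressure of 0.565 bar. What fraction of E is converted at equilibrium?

Let X = conversion of E (basis 1 mol E); extent of reaction ξ = X.
Species balance: n_E = 1 − X; n_G = 2X; n_I = 4.58 (inert).
Summing: n_T = 5.58 + X.
y_i = n_i/n_T, p_i = y_i·P. Kp = p_G^2 / (p_E).
Setting this equal to 0.0372 bar and taking the physical root (0 < X < 1) gives X = 0.266.

X = 0.266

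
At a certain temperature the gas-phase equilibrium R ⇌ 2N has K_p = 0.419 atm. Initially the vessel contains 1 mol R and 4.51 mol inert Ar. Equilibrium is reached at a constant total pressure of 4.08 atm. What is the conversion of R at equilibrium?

X = 0.319

Take 1 mol R as basis and let X be its fractional conversion, so ξ = X.
Mole table: n_R = 1 − X; n_N = 2X; n_I = 4.51 (inert).
Total moles n_T = 5.51 + X.
With p_i = (n_i/n_T)P, K_p = p_N^2 / (p_R).
Equating to 0.419 atm and solving on 0 < X < 1: X = 0.319.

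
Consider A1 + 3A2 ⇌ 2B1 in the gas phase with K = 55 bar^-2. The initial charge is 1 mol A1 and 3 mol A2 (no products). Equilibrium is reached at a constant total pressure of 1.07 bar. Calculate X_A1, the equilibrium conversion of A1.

X = 0.703

Take 1 mol A1 as basis and let X be its fractional conversion, so ξ = X.
At extent ξ: n_A1 = 1 − X; n_A2 = 3 − 3X; n_B1 = 2X.
n_T = Σnᵢ = 4 − 2X.
With p_i = (n_i/n_T)P, K = p_B1^2 / (p_A1 p_A2^3).
This yields a degree-4 equation in X; solving on (0,1), X = 0.703.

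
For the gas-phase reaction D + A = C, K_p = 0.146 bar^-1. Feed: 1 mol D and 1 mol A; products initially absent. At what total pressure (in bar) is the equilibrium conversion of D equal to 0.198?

P = 3.8 bar

Basis: 1 mol D initially; let X = conversion of D. Extent ξ = X.
At extent ξ: n_D = 1 − X; n_A = 1 − X; n_C = X.
Total moles n_T = 2 − X.
K_p = p_C / (p_D p_A) with p_i = (n_i/n_T)·P.
At X = 0.198: the mole-fraction product g(X) = Π y_i^ν_i = 0.5547. Since K_p = g(X)·P^{-1}, P = (g/K_p)^(1/1) = (0.5547/0.146)^(1/1) = 3.8 bar.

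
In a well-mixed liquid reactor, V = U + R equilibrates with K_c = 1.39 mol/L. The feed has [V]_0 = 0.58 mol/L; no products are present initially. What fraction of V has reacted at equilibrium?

Let X = conversion of V; extent ξ = 0.58·X mol/L.
Concentrations: [V] = 0.58 − 0.58X; [U] = 0.58X; [R] = 0.58X.
K_c = [U] [R] / ([V]).
Equating to 1.39 mol/L: the physical root is X = 0.759.

X = 0.759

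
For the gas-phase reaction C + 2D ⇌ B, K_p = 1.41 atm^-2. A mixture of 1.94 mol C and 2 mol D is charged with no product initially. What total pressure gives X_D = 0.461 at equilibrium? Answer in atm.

P = 1.32 atm

Basis: 2 mol D initially; let X = conversion of D. Extent ξ = X.
Mole table: n_C = 1.94 − X; n_D = 2 − 2X; n_B = X.
Summing: n_T = 3.94 − 2X.
K_p = p_B / (p_C p_D^2) with p_i = (n_i/n_T)·P.
At X = 0.461: the mole-fraction product g(X) = Π y_i^ν_i = 2.443. Since K_p = g(X)·P^{-2}, P = (g/K_p)^(1/2) = (2.443/1.41)^(1/2) = 1.32 atm.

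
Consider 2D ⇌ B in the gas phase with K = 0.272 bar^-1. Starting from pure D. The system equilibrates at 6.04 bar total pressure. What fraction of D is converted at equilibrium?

Let X = conversion of D (basis 1 mol D); extent of reaction ξ = 0.5X.
Species balance: n_D = 1 − X; n_B = 0.5X.
n_T = Σnᵢ = 1 − 0.5X.
y_i = n_i/n_T, p_i = y_i·P. K = p_B / (p_D^2).
Equating to 0.272 bar^-1 and solving on 0 < X < 1: X = 0.637.

X = 0.637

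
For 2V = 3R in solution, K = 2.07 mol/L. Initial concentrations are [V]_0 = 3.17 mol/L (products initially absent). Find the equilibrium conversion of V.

X = 0.408

Let X = conversion of V; extent ξ = 3.17X/2 mol/L.
Concentrations: [V] = 3.17 − 3.17X; [R] = 4.75X.
K = [R]^3 / ([V]^2).
Setting equal to 2.07 and solving for X on (0,1) gives X = 0.408.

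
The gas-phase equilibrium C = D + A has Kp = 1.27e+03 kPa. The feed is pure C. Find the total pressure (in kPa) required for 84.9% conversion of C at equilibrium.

P = 492 kPa

Take 1 mol C as basis and let X be its fractional conversion, so ξ = X.
Species balance: n_C = 1 − X; n_D = X; n_A = X.
n_T = Σnᵢ = 1 + X.
Kp = p_D p_A / (p_C) with p_i = (n_i/n_T)·P.
At X = 0.849: the mole-fraction product g(X) = Π y_i^ν_i = 2.582. Since Kp = g(X)·P^{1}, P = (Kp/g)^(1/1) = (1.27e+03/2.582)^(1/1) = 492 kPa.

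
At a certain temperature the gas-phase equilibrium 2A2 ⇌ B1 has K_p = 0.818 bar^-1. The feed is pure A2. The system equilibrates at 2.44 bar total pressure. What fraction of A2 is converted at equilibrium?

X = 0.666

Basis: 1 mol A2 initially; let X = conversion of A2. Extent ξ = 0.5X.
Moles: n_A2 = 1 − X; n_B1 = 0.5X.
n_T = Σnᵢ = 1 − 0.5X.
With p_i = (n_i/n_T)P, K_p = p_B1 / (p_A2^2).
Substituting and setting equal to 0.818 bar^-1 gives a polynomial in X; the root in (0,1) is X = 0.666.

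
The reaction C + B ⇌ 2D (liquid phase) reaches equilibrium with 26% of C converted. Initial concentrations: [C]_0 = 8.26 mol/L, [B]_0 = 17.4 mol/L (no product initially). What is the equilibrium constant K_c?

K_c = 0.198

Let X = conversion of C.
Concentrations: [C] = 8.26 − 8.26X; [B] = 17.4 − 8.26X; [D] = 16.5X.
At X = 0.26: [C] = 6.11, [B] = 15.3, [D] = 4.3.
K_c = [D]^2 / ([C] [B]) = 0.198.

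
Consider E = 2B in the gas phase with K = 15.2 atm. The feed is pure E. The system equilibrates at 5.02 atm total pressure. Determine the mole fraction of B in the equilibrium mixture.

Basis: 1 mol E initially; let X = conversion of E. Extent ξ = X.
Moles: n_E = 1 − X; n_B = 2X.
Total moles n_T = 1 + X.
y_i = n_i/n_T, p_i = y_i·P. K = p_B^2 / (p_E).
This yields a degree-2 equation in X; solving on (0,1), X = 0.656.
Then n_B = 1.31, n_T = 1.66, so y_B = 0.793.

y_B = 0.793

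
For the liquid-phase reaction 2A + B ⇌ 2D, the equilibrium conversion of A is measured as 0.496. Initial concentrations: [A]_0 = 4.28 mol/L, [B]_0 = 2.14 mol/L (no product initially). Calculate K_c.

K_c = 0.898 L/mol

Let X = conversion of A.
Concentrations: [A] = 4.28 − 4.28X; [B] = 2.14 − 2.14X; [D] = 4.28X.
At X = 0.496: [A] = 2.16, [B] = 1.08, [D] = 2.12.
K_c = [D]^2 / ([A]^2 [B]) = 0.898 L/mol.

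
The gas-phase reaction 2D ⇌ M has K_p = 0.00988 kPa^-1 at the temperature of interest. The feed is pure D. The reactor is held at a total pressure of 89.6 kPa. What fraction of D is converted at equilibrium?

Basis: 1 mol D initially; let X = conversion of D. Extent ξ = 0.5X.
Mole table: n_D = 1 − X; n_M = 0.5X.
n_T = Σnᵢ = 1 − 0.5X.
Mole fractions y_i = n_i/n_T; K_p = p_M / (p_D^2) with p_i = y_i·P.
Substituting and setting equal to 0.00988 kPa^-1 gives a polynomial in X; the root in (0,1) is X = 0.531.

X = 0.531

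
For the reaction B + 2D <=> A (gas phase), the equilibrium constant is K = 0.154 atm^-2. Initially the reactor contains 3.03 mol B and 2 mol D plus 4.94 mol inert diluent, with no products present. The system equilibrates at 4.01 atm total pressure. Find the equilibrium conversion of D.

X = 0.197

Basis: 2 mol D initially; let X = conversion of D. Extent ξ = X.
Mole table: n_B = 3.03 − X; n_D = 2 − 2X; n_A = X; n_I = 4.94 (inert).
n_T = Σnᵢ = 9.97 − 2X.
With p_i = (n_i/n_T)P, K = p_A / (p_B p_D^2).
Substituting and setting equal to 0.154 atm^-2 gives a polynomial in X; the root in (0,1) is X = 0.197.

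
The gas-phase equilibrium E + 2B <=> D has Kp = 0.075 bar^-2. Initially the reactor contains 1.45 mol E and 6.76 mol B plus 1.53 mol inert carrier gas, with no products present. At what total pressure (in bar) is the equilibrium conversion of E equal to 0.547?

P = 6.32 bar

Let X = conversion of E (basis 1.45 mol E); extent of reaction ξ = 1.45X.
Species balance: n_E = 1.45 − 1.45X; n_B = 6.76 − 2.9X; n_D = 1.45X; n_I = 1.53 (inert).
Summing: n_T = 9.74 − 2.9X.
Kp = p_D / (p_E p_B^2) with p_i = (n_i/n_T)·P.
At X = 0.547: the mole-fraction product g(X) = Π y_i^ν_i = 2.999. Since Kp = g(X)·P^{-2}, P = (g/Kp)^(1/2) = (2.999/0.075)^(1/2) = 6.32 bar.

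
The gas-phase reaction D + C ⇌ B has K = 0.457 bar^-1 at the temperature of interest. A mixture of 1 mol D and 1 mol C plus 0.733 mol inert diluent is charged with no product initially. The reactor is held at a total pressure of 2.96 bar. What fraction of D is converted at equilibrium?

Let X = conversion of D (basis 1 mol D); extent of reaction ξ = X.
Moles: n_D = 1 − X; n_C = 1 − X; n_B = X; n_I = 0.733 (inert).
n_T = Σnᵢ = 2.73 − X.
With p_i = (n_i/n_T)P, K = p_B / (p_D p_C).
Setting this equal to 0.457 bar^-1 and taking the physical root (0 < X < 1) gives X = 0.284.

X = 0.284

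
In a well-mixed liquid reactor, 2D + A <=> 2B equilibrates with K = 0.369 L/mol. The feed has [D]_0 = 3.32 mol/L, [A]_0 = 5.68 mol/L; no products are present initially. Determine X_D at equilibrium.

X = 0.569

Let X = conversion of D; extent ξ = 3.32X/2 mol/L.
Concentrations: [D] = 3.32 − 3.32X; [A] = 5.68 − 1.66X; [B] = 3.32X.
K = [B]^2 / ([D]^2 [A]).
This equals 0.369 at X = 0.569 (the root in 0 < X < 1).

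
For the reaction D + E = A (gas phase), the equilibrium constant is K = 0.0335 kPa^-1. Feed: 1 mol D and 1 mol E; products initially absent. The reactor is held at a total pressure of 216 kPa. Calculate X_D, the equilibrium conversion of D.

X = 0.652

Basis: 1 mol D initially; let X = conversion of D. Extent ξ = X.
Mole table: n_D = 1 − X; n_E = 1 − X; n_A = X.
n_T = Σnᵢ = 2 − X.
y_i = n_i/n_T, p_i = y_i·P. K = p_A / (p_D p_E).
This yields a degree-2 equation in X; solving on (0,1), X = 0.652.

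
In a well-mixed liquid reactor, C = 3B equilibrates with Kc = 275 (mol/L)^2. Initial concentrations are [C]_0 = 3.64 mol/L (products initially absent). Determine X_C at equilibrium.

X = 0.647

Let X = conversion of C; extent ξ = 3.64·X mol/L.
Concentrations: [C] = 3.64 − 3.64X; [B] = 10.9X.
Kc = [B]^3 / ([C]).
Solving Kc = 275 for X ∈ (0,1): X = 0.647.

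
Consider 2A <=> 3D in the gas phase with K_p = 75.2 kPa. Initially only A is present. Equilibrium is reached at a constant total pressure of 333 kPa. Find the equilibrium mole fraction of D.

Take 1 mol A as basis and let X be its fractional conversion, so ξ = 0.5X.
Mole table: n_A = 1 − X; n_D = 1.5X.
Total moles n_T = 1 + 0.5X.
With p_i = (n_i/n_T)P, K_p = p_D^3 / (p_A^2).
Equating to 75.2 kPa and solving on 0 < X < 1: X = 0.328.
Then n_D = 0.492, n_T = 1.16, so y_D = 0.422.

y_D = 0.422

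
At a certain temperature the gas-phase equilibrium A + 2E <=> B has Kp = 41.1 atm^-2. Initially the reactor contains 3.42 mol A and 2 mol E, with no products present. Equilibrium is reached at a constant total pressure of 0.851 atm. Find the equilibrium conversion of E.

Take 2 mol E as basis and let X be its fractional conversion, so ξ = X.
Mole table: n_A = 3.42 − X; n_E = 2 − 2X; n_B = X.
Total moles n_T = 5.42 − 2X.
With p_i = (n_i/n_T)P, Kp = p_B / (p_A p_E^2).
This yields a degree-3 equation in X; solving on (0,1), X = 0.806.

X = 0.806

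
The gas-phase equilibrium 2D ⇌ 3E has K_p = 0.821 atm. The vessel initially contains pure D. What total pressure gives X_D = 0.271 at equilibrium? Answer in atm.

P = 7.38 atm

Let X = conversion of D (basis 1 mol D); extent of reaction ξ = 0.5X.
Mole table: n_D = 1 − X; n_E = 1.5X.
n_T = Σnᵢ = 1 + 0.5X.
K_p = p_E^3 / (p_D^2) with p_i = (n_i/n_T)·P.
At X = 0.271: the mole-fraction product g(X) = Π y_i^ν_i = 0.1113. Since K_p = g(X)·P^{1}, P = (K_p/g)^(1/1) = (0.821/0.1113)^(1/1) = 7.38 atm.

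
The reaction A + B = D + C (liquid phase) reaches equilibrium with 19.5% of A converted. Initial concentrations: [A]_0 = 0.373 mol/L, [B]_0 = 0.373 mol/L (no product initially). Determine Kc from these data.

Kc = 0.0587

Let X = conversion of A.
Concentrations: [A] = 0.373 − 0.373X; [B] = 0.373 − 0.373X; [D] = 0.373X; [C] = 0.373X.
At X = 0.195: [A] = 0.3, [B] = 0.3, [D] = 0.0727, [C] = 0.0727.
Kc = [D] [C] / ([A] [B]) = 0.0587.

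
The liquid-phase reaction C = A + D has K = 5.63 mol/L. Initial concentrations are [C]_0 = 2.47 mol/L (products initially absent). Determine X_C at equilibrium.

X = 0.752

Let X = conversion of C; extent ξ = 2.47·X mol/L.
Concentrations: [C] = 2.47 − 2.47X; [A] = 2.47X; [D] = 2.47X.
K = [A] [D] / ([C]).
Setting equal to 5.63 and solving for X on (0,1) gives X = 0.752.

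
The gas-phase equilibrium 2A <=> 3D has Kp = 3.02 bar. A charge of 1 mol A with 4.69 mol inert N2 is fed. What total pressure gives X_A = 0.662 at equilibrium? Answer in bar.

P = 2.12 bar

Take 1 mol A as basis and let X be its fractional conversion, so ξ = 0.5X.
At extent ξ: n_A = 1 − X; n_D = 1.5X; n_I = 4.69 (inert).
Total moles n_T = 5.69 + 0.5X.
Kp = p_D^3 / (p_A^2) with p_i = (n_i/n_T)·P.
At X = 0.662: the mole-fraction product g(X) = Π y_i^ν_i = 1.423. Since Kp = g(X)·P^{1}, P = (Kp/g)^(1/1) = (3.02/1.423)^(1/1) = 2.12 bar.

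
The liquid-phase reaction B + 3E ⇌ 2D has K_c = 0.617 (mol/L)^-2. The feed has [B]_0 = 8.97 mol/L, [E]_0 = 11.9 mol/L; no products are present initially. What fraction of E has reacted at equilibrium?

Let X = conversion of E; extent ξ = 11.9X/3 mol/L.
Concentrations: [B] = 8.97 − 3.97X; [E] = 11.9 − 11.9X; [D] = 7.93X.
K_c = [D]^2 / ([B] [E]^3).
This equals 0.617 at X = 0.810 (the root in 0 < X < 1).

X = 0.810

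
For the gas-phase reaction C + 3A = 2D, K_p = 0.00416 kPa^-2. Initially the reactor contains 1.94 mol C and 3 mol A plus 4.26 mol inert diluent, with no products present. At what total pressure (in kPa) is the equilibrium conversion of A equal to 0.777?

Take 3 mol A as basis and let X be its fractional conversion, so ξ = X.
At extent ξ: n_C = 1.94 − X; n_A = 3 − 3X; n_D = 2X; n_I = 4.26 (inert).
Total moles n_T = 9.2 − 2X.
K_p = p_D^2 / (p_C p_A^3) with p_i = (n_i/n_T)·P.
At X = 0.777: the mole-fraction product g(X) = Π y_i^ν_i = 405.4. Since K_p = g(X)·P^{-2}, P = (g/K_p)^(1/2) = (405.4/0.00416)^(1/2) = 312 kPa.

P = 312 kPa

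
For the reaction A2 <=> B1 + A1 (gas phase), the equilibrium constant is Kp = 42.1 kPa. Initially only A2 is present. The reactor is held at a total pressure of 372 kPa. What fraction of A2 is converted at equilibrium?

Let X = conversion of A2 (basis 1 mol A2); extent of reaction ξ = X.
Species balance: n_A2 = 1 − X; n_B1 = X; n_A1 = X.
Total moles n_T = 1 + X.
Mole fractions y_i = n_i/n_T; Kp = p_B1 p_A1 / (p_A2) with p_i = y_i·P.
This yields a degree-2 equation in X; solving on (0,1), X = 0.319.

X = 0.319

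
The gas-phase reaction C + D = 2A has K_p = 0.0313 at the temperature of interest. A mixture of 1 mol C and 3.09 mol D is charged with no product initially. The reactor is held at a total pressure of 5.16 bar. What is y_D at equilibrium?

Take 1 mol C as basis and let X be its fractional conversion, so ξ = X.
Mole table: n_C = 1 − X; n_D = 3.09 − X; n_A = 2X.
Since Δν = 0, n_T = 4.09 throughout.
With p_i = (n_i/n_T)P, K_p = p_A^2 / (p_C p_D).
Equating to 0.0313 and solving on 0 < X < 1: X = 0.141.
Then n_D = 2.95, n_T = 4.09, so y_D = 0.721.

y_D = 0.721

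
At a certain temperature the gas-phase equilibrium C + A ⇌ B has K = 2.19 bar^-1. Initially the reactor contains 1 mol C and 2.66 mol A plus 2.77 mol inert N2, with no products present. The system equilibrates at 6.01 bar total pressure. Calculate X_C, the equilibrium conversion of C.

X = 0.812

Take 1 mol C as basis and let X be its fractional conversion, so ξ = X.
Mole table: n_C = 1 − X; n_A = 2.66 − X; n_B = X; n_I = 2.77 (inert).
Summing: n_T = 6.43 − X.
Mole fractions y_i = n_i/n_T; K = p_B / (p_C p_A) with p_i = y_i·P.
Substituting and setting equal to 2.19 bar^-1 gives a polynomial in X; the root in (0,1) is X = 0.812.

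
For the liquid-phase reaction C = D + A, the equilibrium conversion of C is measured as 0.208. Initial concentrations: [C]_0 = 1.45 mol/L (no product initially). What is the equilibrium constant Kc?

Kc = 0.0792 mol/L

Let X = conversion of C.
Concentrations: [C] = 1.45 − 1.45X; [D] = 1.45X; [A] = 1.45X.
At X = 0.208: [C] = 1.15, [D] = 0.302, [A] = 0.302.
Kc = [D] [A] / ([C]) = 0.0792 mol/L.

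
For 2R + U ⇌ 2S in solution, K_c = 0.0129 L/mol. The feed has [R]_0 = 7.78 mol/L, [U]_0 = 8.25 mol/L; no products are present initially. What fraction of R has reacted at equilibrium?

X = 0.235

Let X = conversion of R; extent ξ = 7.78X/2 mol/L.
Concentrations: [R] = 7.78 − 7.78X; [U] = 8.25 − 3.89X; [S] = 7.78X.
K_c = [S]^2 / ([R]^2 [U]).
Setting equal to 0.0129 and solving for X on (0,1) gives X = 0.235.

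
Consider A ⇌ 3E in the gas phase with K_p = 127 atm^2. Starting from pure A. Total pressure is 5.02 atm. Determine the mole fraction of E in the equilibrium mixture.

Let X = conversion of A (basis 1 mol A); extent of reaction ξ = X.
At extent ξ: n_A = 1 − X; n_E = 3X.
Summing: n_T = 1 + 2X.
y_i = n_i/n_T, p_i = y_i·P. K_p = p_E^3 / (p_A).
This yields a degree-3 equation in X; solving on (0,1), X = 0.690.
Then n_E = 2.07, n_T = 2.38, so y_E = 0.870.

y_E = 0.870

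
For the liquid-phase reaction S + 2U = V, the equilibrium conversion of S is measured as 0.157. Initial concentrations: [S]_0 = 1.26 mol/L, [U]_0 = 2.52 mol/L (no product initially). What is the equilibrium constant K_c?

Let X = conversion of S.
Concentrations: [S] = 1.26 − 1.26X; [U] = 2.52 − 2.52X; [V] = 1.26X.
At X = 0.157: [S] = 1.06, [U] = 2.12, [V] = 0.198.
K_c = [V] / ([S] [U]^2) = 0.0413 (mol/L)^-2.

K_c = 0.0413 (mol/L)^-2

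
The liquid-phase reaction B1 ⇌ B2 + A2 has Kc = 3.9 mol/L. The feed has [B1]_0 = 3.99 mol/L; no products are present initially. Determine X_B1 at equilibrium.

Let X = conversion of B1; extent ξ = 3.99·X mol/L.
Concentrations: [B1] = 3.99 − 3.99X; [B2] = 3.99X; [A2] = 3.99X.
Kc = [B2] [A2] / ([B1]).
This equals 3.9 at X = 0.614 (the root in 0 < X < 1).

X = 0.614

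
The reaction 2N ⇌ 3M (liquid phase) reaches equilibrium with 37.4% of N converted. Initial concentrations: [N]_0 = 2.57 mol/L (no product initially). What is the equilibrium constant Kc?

Kc = 1.16 mol/L

Let X = conversion of N.
Concentrations: [N] = 2.57 − 2.57X; [M] = 3.85X.
At X = 0.374: [N] = 1.61, [M] = 1.44.
Kc = [M]^3 / ([N]^2) = 1.16 mol/L.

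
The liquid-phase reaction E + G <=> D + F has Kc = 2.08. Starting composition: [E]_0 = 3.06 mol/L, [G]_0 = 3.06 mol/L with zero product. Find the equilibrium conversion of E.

Let X = conversion of E; extent ξ = 3.06·X mol/L.
Concentrations: [E] = 3.06 − 3.06X; [G] = 3.06 − 3.06X; [D] = 3.06X; [F] = 3.06X.
Kc = [D] [F] / ([E] [G]).
Solving Kc = 2.08 for X ∈ (0,1): X = 0.591.

X = 0.591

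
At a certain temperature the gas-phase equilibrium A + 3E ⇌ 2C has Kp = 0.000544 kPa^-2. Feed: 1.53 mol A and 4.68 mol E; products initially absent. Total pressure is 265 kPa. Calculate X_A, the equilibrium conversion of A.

X = 0.677

Take 1.53 mol A as basis and let X be its fractional conversion, so ξ = 1.53X.
At extent ξ: n_A = 1.53 − 1.53X; n_E = 4.68 − 4.59X; n_C = 3.06X.
Summing: n_T = 6.21 − 3.06X.
With p_i = (n_i/n_T)P, Kp = p_C^2 / (p_A p_E^3).
Equating to 0.000544 kPa^-2 and solving on 0 < X < 1: X = 0.677.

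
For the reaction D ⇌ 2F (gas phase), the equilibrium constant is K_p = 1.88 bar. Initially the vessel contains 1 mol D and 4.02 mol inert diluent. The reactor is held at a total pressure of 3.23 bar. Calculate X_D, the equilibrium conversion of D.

X = 0.583

Basis: 1 mol D initially; let X = conversion of D. Extent ξ = X.
At extent ξ: n_D = 1 − X; n_F = 2X; n_I = 4.02 (inert).
Total moles n_T = 5.02 + X.
With p_i = (n_i/n_T)P, K_p = p_F^2 / (p_D).
Substituting and setting equal to 1.88 bar gives a polynomial in X; the root in (0,1) is X = 0.583.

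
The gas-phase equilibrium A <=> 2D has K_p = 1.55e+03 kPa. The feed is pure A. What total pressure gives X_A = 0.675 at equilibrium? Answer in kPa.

Take 1 mol A as basis and let X be its fractional conversion, so ξ = X.
Mole table: n_A = 1 − X; n_D = 2X.
Total moles n_T = 1 + X.
K_p = p_D^2 / (p_A) with p_i = (n_i/n_T)·P.
At X = 0.675: the mole-fraction product g(X) = Π y_i^ν_i = 3.348. Since K_p = g(X)·P^{1}, P = (K_p/g)^(1/1) = (1.55e+03/3.348)^(1/1) = 463 kPa.

P = 463 kPa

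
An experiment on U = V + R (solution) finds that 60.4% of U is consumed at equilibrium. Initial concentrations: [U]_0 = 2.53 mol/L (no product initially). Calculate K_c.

Let X = conversion of U.
Concentrations: [U] = 2.53 − 2.53X; [V] = 2.53X; [R] = 2.53X.
At X = 0.604: [U] = 1, [V] = 1.53, [R] = 1.53.
K_c = [V] [R] / ([U]) = 2.33 mol/L.

K_c = 2.33 mol/L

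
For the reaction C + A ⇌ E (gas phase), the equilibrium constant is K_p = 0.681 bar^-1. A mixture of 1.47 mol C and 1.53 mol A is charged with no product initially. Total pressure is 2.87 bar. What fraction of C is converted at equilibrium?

Let X = conversion of C (basis 1.47 mol C); extent of reaction ξ = 1.47X.
Moles: n_C = 1.47 − 1.47X; n_A = 1.53 − 1.47X; n_E = 1.47X.
Summing: n_T = 3 − 1.47X.
y_i = n_i/n_T, p_i = y_i·P. K_p = p_E / (p_C p_A).
This yields a degree-2 equation in X; solving on (0,1), X = 0.427.

X = 0.427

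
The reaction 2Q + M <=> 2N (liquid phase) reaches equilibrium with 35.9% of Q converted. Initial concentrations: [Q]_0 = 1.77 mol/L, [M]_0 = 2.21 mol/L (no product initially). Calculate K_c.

Let X = conversion of Q.
Concentrations: [Q] = 1.77 − 1.77X; [M] = 2.21 − 0.885X; [N] = 1.77X.
At X = 0.359: [Q] = 1.13, [M] = 1.89, [N] = 0.635.
K_c = [N]^2 / ([Q]^2 [M]) = 0.166 L/mol.

K_c = 0.166 L/mol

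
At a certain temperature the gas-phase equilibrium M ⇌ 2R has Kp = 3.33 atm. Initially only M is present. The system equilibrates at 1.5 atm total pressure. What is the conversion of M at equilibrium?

X = 0.597

Take 1 mol M as basis and let X be its fractional conversion, so ξ = X.
At extent ξ: n_M = 1 − X; n_R = 2X.
Total moles n_T = 1 + X.
y_i = n_i/n_T, p_i = y_i·P. Kp = p_R^2 / (p_M).
Substituting and setting equal to 3.33 atm gives a polynomial in X; the root in (0,1) is X = 0.597.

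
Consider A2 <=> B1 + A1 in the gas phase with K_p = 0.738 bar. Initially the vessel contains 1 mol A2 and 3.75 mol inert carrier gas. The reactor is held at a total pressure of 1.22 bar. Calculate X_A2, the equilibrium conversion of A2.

X = 0.806

Let X = conversion of A2 (basis 1 mol A2); extent of reaction ξ = X.
Moles: n_A2 = 1 − X; n_B1 = X; n_A1 = X; n_I = 3.75 (inert).
n_T = Σnᵢ = 4.75 + X.
With p_i = (n_i/n_T)P, K_p = p_B1 p_A1 / (p_A2).
Substituting and setting equal to 0.738 bar gives a polynomial in X; the root in (0,1) is X = 0.806.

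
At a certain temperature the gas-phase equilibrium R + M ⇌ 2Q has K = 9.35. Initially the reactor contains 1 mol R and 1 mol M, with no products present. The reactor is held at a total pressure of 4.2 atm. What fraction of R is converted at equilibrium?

Basis: 1 mol R initially; let X = conversion of R. Extent ξ = X.
At extent ξ: n_R = 1 − X; n_M = 1 − X; n_Q = 2X.
Total moles n_T = 2 (Δν = 0, constant).
With p_i = (n_i/n_T)P, K = p_Q^2 / (p_R p_M).
Substituting and setting equal to 9.35 gives a polynomial in X; the root in (0,1) is X = 0.605.

X = 0.605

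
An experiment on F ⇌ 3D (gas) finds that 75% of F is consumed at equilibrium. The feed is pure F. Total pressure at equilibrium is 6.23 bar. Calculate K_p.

Basis: 1 mol F initially; let X = conversion of F. Extent ξ = X.
Moles: n_F = 1 − X; n_D = 3X.
Total moles n_T = 1 + 2X.
At X = 0.75: n_F = 0.25, n_D = 2.25, n_T = 2.5.
p_i = (n_i/n_T)·P. K_p = p_D^3 / (p_F) = 283 bar^2.

K_p = 283 bar^2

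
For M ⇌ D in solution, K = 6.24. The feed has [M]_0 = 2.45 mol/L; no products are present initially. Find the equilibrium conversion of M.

X = 0.862

Let X = conversion of M; extent ξ = 2.45·X mol/L.
Concentrations: [M] = 2.45 − 2.45X; [D] = 2.45X.
K = [D] / ([M]).
This equals 6.24 at X = 0.862 (the root in 0 < X < 1).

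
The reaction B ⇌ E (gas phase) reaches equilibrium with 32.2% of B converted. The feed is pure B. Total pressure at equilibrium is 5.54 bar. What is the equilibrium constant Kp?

Kp = 0.475

Basis: 1 mol B initially; let X = conversion of B. Extent ξ = X.
At extent ξ: n_B = 1 − X; n_E = X.
n_T stays at 1 (no change in mole number).
At X = 0.322: n_B = 0.678, n_E = 0.322, n_T = 1.
p_i = (n_i/n_T)·P. Kp = p_E / (p_B) = 0.475.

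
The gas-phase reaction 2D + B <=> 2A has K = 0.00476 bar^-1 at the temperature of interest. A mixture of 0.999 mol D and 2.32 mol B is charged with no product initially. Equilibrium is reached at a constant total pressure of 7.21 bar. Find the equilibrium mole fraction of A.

y_A = 0.041

Basis: 0.999 mol D initially; let X = conversion of D. Extent ξ = 0.499X.
At extent ξ: n_D = 0.999 − 0.999X; n_B = 2.32 − 0.499X; n_A = 0.999X.
n_T = Σnᵢ = 3.32 − 0.499X.
Mole fractions y_i = n_i/n_T; K = p_A^2 / (p_D^2 p_B) with p_i = y_i·P.
Substituting and setting equal to 0.00476 bar^-1 gives a polynomial in X; the root in (0,1) is X = 0.134.
Then n_A = 0.133, n_T = 3.25, so y_A = 0.041.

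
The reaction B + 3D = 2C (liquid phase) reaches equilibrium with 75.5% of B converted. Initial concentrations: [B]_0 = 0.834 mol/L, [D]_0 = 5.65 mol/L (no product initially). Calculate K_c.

Let X = conversion of B.
Concentrations: [B] = 0.834 − 0.834X; [D] = 5.65 − 2.5X; [C] = 1.67X.
At X = 0.755: [B] = 0.204, [D] = 3.76, [C] = 1.26.
K_c = [C]^2 / ([B] [D]^3) = 0.146 (mol/L)^-2.

K_c = 0.146 (mol/L)^-2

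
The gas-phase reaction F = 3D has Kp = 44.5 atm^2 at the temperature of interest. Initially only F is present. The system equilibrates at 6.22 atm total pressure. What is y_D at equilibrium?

y_D = 0.701

Let X = conversion of F (basis 1 mol F); extent of reaction ξ = X.
Moles: n_F = 1 − X; n_D = 3X.
n_T = Σnᵢ = 1 + 2X.
With p_i = (n_i/n_T)P, Kp = p_D^3 / (p_F).
Setting this equal to 44.5 atm^2 and taking the physical root (0 < X < 1) gives X = 0.438.
Then n_D = 1.32, n_T = 1.88, so y_D = 0.701.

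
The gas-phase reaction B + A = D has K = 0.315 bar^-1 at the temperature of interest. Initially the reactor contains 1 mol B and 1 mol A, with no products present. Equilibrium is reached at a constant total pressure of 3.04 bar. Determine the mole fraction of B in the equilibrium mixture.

y_B = 0.417

Take 1 mol B as basis and let X be its fractional conversion, so ξ = X.
Mole table: n_B = 1 − X; n_A = 1 − X; n_D = X.
Summing: n_T = 2 − X.
With p_i = (n_i/n_T)P, K = p_D / (p_B p_A).
Equating to 0.315 bar^-1 and solving on 0 < X < 1: X = 0.285.
Then n_B = 0.715, n_T = 1.71, so y_B = 0.417.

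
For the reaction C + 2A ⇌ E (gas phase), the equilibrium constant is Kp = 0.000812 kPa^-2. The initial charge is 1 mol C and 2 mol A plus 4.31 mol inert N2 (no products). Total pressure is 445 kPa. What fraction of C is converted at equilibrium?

Let X = conversion of C (basis 1 mol C); extent of reaction ξ = X.
Species balance: n_C = 1 − X; n_A = 2 − 2X; n_E = X; n_I = 4.31 (inert).
Total moles n_T = 7.31 − 2X.
y_i = n_i/n_T, p_i = y_i·P. Kp = p_E / (p_C p_A^2).
Substituting and setting equal to 0.000812 kPa^-2 gives a polynomial in X; the root in (0,1) is X = 0.667.

X = 0.667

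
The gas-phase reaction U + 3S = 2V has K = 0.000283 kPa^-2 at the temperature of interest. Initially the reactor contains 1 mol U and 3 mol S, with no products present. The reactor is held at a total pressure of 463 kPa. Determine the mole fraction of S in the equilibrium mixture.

y_S = 0.346

Basis: 1 mol U initially; let X = conversion of U. Extent ξ = X.
At extent ξ: n_U = 1 − X; n_S = 3 − 3X; n_V = 2X.
Summing: n_T = 4 − 2X.
With p_i = (n_i/n_T)P, K = p_V^2 / (p_U p_S^3).
Equating to 0.000283 kPa^-2 and solving on 0 < X < 1: X = 0.700.
Then n_S = 0.9, n_T = 2.6, so y_S = 0.346.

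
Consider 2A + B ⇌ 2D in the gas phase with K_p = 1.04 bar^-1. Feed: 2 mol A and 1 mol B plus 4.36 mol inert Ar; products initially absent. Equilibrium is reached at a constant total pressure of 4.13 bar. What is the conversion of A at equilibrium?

X = 0.382

Basis: 2 mol A initially; let X = conversion of A. Extent ξ = X.
Mole table: n_A = 2 − 2X; n_B = 1 − X; n_D = 2X; n_I = 4.36 (inert).
Summing: n_T = 7.36 − X.
y_i = n_i/n_T, p_i = y_i·P. K_p = p_D^2 / (p_A^2 p_B).
Substituting and setting equal to 1.04 bar^-1 gives a polynomial in X; the root in (0,1) is X = 0.382.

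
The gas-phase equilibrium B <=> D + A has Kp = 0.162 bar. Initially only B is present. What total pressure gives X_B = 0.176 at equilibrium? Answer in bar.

P = 5.07 bar

Basis: 1 mol B initially; let X = conversion of B. Extent ξ = X.
Mole table: n_B = 1 − X; n_D = X; n_A = X.
Summing: n_T = 1 + X.
Kp = p_D p_A / (p_B) with p_i = (n_i/n_T)·P.
At X = 0.176: the mole-fraction product g(X) = Π y_i^ν_i = 0.03197. Since Kp = g(X)·P^{1}, P = (Kp/g)^(1/1) = (0.162/0.03197)^(1/1) = 5.07 bar.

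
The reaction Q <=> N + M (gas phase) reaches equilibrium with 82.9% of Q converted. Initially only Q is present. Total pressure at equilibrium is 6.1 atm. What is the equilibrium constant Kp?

Kp = 13.4 atm

Take 1 mol Q as basis and let X be its fractional conversion, so ξ = X.
At extent ξ: n_Q = 1 − X; n_N = X; n_M = X.
Total moles n_T = 1 + X.
At X = 0.829: n_Q = 0.171, n_N = 0.829, n_M = 0.829, n_T = 1.83.
p_i = (n_i/n_T)·P. Kp = p_N p_M / (p_Q) = 13.4 atm.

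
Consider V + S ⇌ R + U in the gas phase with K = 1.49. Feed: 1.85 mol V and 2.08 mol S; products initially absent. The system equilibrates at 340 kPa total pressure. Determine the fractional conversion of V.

X = 0.582

Basis: 1.85 mol V initially; let X = conversion of V. Extent ξ = 1.85X.
Mole table: n_V = 1.85 − 1.85X; n_S = 2.08 − 1.85X; n_R = 1.85X; n_U = 1.85X.
Total moles n_T = 3.93 (Δν = 0, constant).
With p_i = (n_i/n_T)P, K = p_R p_U / (p_V p_S).
Equating to 1.49 and solving on 0 < X < 1: X = 0.582.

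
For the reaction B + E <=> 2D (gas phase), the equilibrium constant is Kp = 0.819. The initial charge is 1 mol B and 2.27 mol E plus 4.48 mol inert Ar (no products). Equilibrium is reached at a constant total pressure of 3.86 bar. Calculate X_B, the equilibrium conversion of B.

X = 0.452

Take 1 mol B as basis and let X be its fractional conversion, so ξ = X.
Moles: n_B = 1 − X; n_E = 2.27 − X; n_D = 2X; n_I = 4.48 (inert).
n_T stays at 7.75 (no change in mole number).
Mole fractions y_i = n_i/n_T; Kp = p_D^2 / (p_B p_E) with p_i = y_i·P.
Setting this equal to 0.819 and taking the physical root (0 < X < 1) gives X = 0.452.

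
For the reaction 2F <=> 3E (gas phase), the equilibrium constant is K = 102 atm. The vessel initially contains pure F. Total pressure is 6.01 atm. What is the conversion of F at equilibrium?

Basis: 1 mol F initially; let X = conversion of F. Extent ξ = 0.5X.
Moles: n_F = 1 − X; n_E = 1.5X.
Summing: n_T = 1 + 0.5X.
With p_i = (n_i/n_T)P, K = p_E^3 / (p_F^2).
Substituting and setting equal to 102 atm gives a polynomial in X; the root in (0,1) is X = 0.752.

X = 0.752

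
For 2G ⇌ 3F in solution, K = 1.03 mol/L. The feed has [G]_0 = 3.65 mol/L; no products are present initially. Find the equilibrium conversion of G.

Let X = conversion of G; extent ξ = 3.65X/2 mol/L.
Concentrations: [G] = 3.65 − 3.65X; [F] = 5.47X.
K = [F]^3 / ([G]^2).
This equals 1.03 at X = 0.334 (the root in 0 < X < 1).

X = 0.334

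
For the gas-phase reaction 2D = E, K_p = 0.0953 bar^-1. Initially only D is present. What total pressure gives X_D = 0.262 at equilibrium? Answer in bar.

Let X = conversion of D (basis 1 mol D); extent of reaction ξ = 0.5X.
Moles: n_D = 1 − X; n_E = 0.5X.
Total moles n_T = 1 − 0.5X.
K_p = p_E / (p_D^2) with p_i = (n_i/n_T)·P.
At X = 0.262: the mole-fraction product g(X) = Π y_i^ν_i = 0.209. Since K_p = g(X)·P^{-1}, P = (g/K_p)^(1/1) = (0.209/0.0953)^(1/1) = 2.19 bar.

P = 2.19 bar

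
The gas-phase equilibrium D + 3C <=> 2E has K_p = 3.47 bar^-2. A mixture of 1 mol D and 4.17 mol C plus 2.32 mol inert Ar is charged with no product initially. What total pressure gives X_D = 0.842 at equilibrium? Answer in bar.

Take 1 mol D as basis and let X be its fractional conversion, so ξ = X.
Species balance: n_D = 1 − X; n_C = 4.17 − 3X; n_E = 2X; n_I = 2.32 (inert).
n_T = Σnᵢ = 7.49 − 2X.
K_p = p_E^2 / (p_D p_C^3) with p_i = (n_i/n_T)·P.
At X = 0.842: the mole-fraction product g(X) = Π y_i^ν_i = 136.2. Since K_p = g(X)·P^{-2}, P = (g/K_p)^(1/2) = (136.2/3.47)^(1/2) = 6.26 bar.

P = 6.26 bar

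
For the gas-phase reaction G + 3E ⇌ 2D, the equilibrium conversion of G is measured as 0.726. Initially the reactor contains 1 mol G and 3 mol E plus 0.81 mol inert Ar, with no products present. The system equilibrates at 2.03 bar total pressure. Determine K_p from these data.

Take 1 mol G as basis and let X be its fractional conversion, so ξ = X.
Moles: n_G = 1 − X; n_E = 3 − 3X; n_D = 2X; n_I = 0.81 (inert).
n_T = Σnᵢ = 4.81 − 2X.
At X = 0.726: n_G = 0.274, n_E = 0.822, n_D = 1.45, n_T = 3.36.
p_i = (n_i/n_T)·P. K_p = p_D^2 / (p_G p_E^3) = 37.9 bar^-2.

K_p = 37.9 bar^-2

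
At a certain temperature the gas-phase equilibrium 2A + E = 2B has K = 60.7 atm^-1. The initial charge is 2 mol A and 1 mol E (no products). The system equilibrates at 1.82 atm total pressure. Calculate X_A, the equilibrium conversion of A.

X = 0.771

Let X = conversion of A (basis 2 mol A); extent of reaction ξ = X.
At extent ξ: n_A = 2 − 2X; n_E = 1 − X; n_B = 2X.
Total moles n_T = 3 − X.
y_i = n_i/n_T, p_i = y_i·P. K = p_B^2 / (p_A^2 p_E).
This yields a degree-3 equation in X; solving on (0,1), X = 0.771.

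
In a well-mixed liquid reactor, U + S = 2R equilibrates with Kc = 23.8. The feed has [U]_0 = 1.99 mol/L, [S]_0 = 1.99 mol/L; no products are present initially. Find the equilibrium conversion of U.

Let X = conversion of U; extent ξ = 1.99·X mol/L.
Concentrations: [U] = 1.99 − 1.99X; [S] = 1.99 − 1.99X; [R] = 3.98X.
Kc = [R]^2 / ([U] [S]).
Setting equal to 23.8 and solving for X on (0,1) gives X = 0.709.

X = 0.709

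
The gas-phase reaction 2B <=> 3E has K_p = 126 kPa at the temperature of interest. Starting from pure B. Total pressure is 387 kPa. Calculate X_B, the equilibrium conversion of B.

Basis: 1 mol B initially; let X = conversion of B. Extent ξ = 0.5X.
Mole table: n_B = 1 − X; n_E = 1.5X.
Total moles n_T = 1 + 0.5X.
y_i = n_i/n_T, p_i = y_i·P. K_p = p_E^3 / (p_B^2).
Setting this equal to 126 kPa and taking the physical root (0 < X < 1) gives X = 0.360.

X = 0.360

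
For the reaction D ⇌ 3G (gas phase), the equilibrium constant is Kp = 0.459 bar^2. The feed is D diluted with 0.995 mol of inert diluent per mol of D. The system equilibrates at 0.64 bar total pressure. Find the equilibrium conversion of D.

Basis: 1 mol D initially; let X = conversion of D. Extent ξ = X.
Mole table: n_D = 1 − X; n_G = 3X; n_I = 0.995 (inert).
Total moles n_T = 2 + 2X.
y_i = n_i/n_T, p_i = y_i·P. Kp = p_G^3 / (p_D).
Setting this equal to 0.459 bar^2 and taking the physical root (0 < X < 1) gives X = 0.561.

X = 0.561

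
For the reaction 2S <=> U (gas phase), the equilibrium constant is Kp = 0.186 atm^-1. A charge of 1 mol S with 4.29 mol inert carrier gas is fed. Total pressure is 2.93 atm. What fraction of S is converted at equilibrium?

Basis: 1 mol S initially; let X = conversion of S. Extent ξ = 0.5X.
Moles: n_S = 1 − X; n_U = 0.5X; n_I = 4.29 (inert).
Total moles n_T = 5.29 − 0.5X.
With p_i = (n_i/n_T)P, Kp = p_U / (p_S^2).
This yields a degree-2 equation in X; solving on (0,1), X = 0.151.

X = 0.151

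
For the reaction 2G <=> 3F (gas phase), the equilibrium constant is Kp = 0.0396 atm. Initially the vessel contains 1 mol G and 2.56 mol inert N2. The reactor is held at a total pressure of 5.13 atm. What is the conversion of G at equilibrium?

Let X = conversion of G (basis 1 mol G); extent of reaction ξ = 0.5X.
Species balance: n_G = 1 − X; n_F = 1.5X; n_I = 2.56 (inert).
Summing: n_T = 3.56 + 0.5X.
Mole fractions y_i = n_i/n_T; Kp = p_F^3 / (p_G^2) with p_i = y_i·P.
Setting this equal to 0.0396 atm and taking the physical root (0 < X < 1) gives X = 0.178.

X = 0.178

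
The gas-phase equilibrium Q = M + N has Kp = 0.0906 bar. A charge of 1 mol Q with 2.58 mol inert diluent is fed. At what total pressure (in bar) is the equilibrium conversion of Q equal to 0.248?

Take 1 mol Q as basis and let X be its fractional conversion, so ξ = X.
Mole table: n_Q = 1 − X; n_M = X; n_N = X; n_I = 2.58 (inert).
Summing: n_T = 3.58 + X.
Kp = p_M p_N / (p_Q) with p_i = (n_i/n_T)·P.
At X = 0.248: the mole-fraction product g(X) = Π y_i^ν_i = 0.02137. Since Kp = g(X)·P^{1}, P = (Kp/g)^(1/1) = (0.0906/0.02137)^(1/1) = 4.24 bar.

P = 4.24 bar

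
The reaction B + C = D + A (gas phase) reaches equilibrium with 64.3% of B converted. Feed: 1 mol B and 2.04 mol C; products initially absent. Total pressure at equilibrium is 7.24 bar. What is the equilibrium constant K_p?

Let X = conversion of B (basis 1 mol B); extent of reaction ξ = X.
Species balance: n_B = 1 − X; n_C = 2.04 − X; n_D = X; n_A = X.
Since Δν = 0, n_T = 3.04 throughout.
At X = 0.643: n_B = 0.357, n_C = 1.4, n_D = 0.643, n_A = 0.643, n_T = 3.04.
p_i = (n_i/n_T)·P. K_p = p_D p_A / (p_B p_C) = 0.829.

K_p = 0.829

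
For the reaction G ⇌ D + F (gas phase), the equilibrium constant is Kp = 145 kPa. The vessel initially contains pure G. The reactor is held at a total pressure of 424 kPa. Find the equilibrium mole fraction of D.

y_D = 0.335

Let X = conversion of G (basis 1 mol G); extent of reaction ξ = X.
Species balance: n_G = 1 − X; n_D = X; n_F = X.
Summing: n_T = 1 + X.
Mole fractions y_i = n_i/n_T; Kp = p_D p_F / (p_G) with p_i = y_i·P.
Substituting and setting equal to 145 kPa gives a polynomial in X; the root in (0,1) is X = 0.505.
Then n_D = 0.505, n_T = 1.5, so y_D = 0.335.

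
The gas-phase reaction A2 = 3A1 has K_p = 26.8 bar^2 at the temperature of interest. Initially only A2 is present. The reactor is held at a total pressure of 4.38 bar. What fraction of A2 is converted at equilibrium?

Take 1 mol A2 as basis and let X be its fractional conversion, so ξ = X.
Moles: n_A2 = 1 − X; n_A1 = 3X.
Summing: n_T = 1 + 2X.
With p_i = (n_i/n_T)P, K_p = p_A1^3 / (p_A2).
Equating to 26.8 bar^2 and solving on 0 < X < 1: X = 0.469.

X = 0.469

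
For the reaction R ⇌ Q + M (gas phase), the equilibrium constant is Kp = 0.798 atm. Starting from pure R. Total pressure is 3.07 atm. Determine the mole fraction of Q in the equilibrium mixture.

Basis: 1 mol R initially; let X = conversion of R. Extent ξ = X.
At extent ξ: n_R = 1 − X; n_Q = X; n_M = X.
Summing: n_T = 1 + X.
With p_i = (n_i/n_T)P, Kp = p_Q p_M / (p_R).
Setting this equal to 0.798 atm and taking the physical root (0 < X < 1) gives X = 0.454.
Then n_Q = 0.454, n_T = 1.45, so y_Q = 0.312.

y_Q = 0.312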